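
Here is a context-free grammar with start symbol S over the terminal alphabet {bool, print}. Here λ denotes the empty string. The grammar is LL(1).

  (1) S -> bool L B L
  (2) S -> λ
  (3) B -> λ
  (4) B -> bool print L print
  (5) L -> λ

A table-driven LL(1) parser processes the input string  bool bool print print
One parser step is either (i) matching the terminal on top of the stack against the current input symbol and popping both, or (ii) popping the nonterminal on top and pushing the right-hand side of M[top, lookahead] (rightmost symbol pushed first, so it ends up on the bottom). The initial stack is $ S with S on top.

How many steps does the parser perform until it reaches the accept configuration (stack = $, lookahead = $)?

     Stack                   Input                    Action
  1  $ S                     bool bool print print $  expand S -> bool L B L
  2  $ L B L bool            bool bool print print $  match bool
  3  $ L B L                 bool print print $       expand L -> λ
  4  $ L B                   bool print print $       expand B -> bool print L print
  5  $ L print L print bool  bool print print $       match bool
  6  $ L print L print       print print $            match print
  7  $ L print L             print $                  expand L -> λ
  8  $ L print               print $                  match print
  9  $ L                     $                        expand L -> λ
Accept reached after 9 steps.

9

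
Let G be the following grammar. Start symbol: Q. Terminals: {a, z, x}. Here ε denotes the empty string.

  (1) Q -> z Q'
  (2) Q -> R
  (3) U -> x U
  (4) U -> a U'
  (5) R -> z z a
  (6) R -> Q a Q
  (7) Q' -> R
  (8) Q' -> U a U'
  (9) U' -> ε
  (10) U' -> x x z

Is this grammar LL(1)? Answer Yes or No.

FIRST(Q) = {z}
FIRST(U) = {a, x}
FIRST(R) = {z}
FIRST(Q') = {a, x, z}
FIRST(U') = {ε, x}
FOLLOW(Q) = {$, a}
FOLLOW(U) = {a}
FOLLOW(R) = {$, a}
FOLLOW(Q') = {$, a}
FOLLOW(U') = {$, a}
Cell M[Q, z] receives both Q -> z Q' and Q -> R — the grammar is not LL(1).

No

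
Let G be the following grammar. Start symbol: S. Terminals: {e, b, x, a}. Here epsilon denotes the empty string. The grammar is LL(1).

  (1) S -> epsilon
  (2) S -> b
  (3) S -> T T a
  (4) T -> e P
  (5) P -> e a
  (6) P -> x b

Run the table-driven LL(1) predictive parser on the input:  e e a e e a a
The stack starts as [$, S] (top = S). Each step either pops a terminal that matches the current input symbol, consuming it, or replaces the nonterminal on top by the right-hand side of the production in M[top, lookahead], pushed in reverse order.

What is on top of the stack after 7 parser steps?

e

step 1: stack=$ S  input=e e a e e a a $  — expand S -> T T a
step 2: stack=$ a T T  input=e e a e e a a $  — expand T -> e P
step 3: stack=$ a T P e  input=e e a e e a a $  — match e
step 4: stack=$ a T P  input=e a e e a a $  — expand P -> e a
step 5: stack=$ a T a e  input=e a e e a a $  — match e
step 6: stack=$ a T a  input=a e e a a $  — match a
step 7: stack=$ a T  input=e e a a $  — expand T -> e P
Stack after step 7: $ a P e (top = e).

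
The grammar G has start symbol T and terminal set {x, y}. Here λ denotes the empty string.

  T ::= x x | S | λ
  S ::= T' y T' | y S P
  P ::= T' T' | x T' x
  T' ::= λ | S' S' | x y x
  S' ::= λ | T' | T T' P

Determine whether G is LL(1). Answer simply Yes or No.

No

FIRST(T) = {λ, x, y}
FIRST(S) = {x, y}
FIRST(P) = {λ, x, y}
FIRST(T') = {λ, x, y}
FIRST(S') = {λ, x, y}
FOLLOW(T) = {$, x, y}
FOLLOW(S) = {$, x, y}
FOLLOW(P) = {$, x, y}
FOLLOW(T') = {$, x, y}
FOLLOW(S') = {$, x, y}
Cell M[P, x] receives both P ::= T' T' and P ::= x T' x — the grammar is not LL(1).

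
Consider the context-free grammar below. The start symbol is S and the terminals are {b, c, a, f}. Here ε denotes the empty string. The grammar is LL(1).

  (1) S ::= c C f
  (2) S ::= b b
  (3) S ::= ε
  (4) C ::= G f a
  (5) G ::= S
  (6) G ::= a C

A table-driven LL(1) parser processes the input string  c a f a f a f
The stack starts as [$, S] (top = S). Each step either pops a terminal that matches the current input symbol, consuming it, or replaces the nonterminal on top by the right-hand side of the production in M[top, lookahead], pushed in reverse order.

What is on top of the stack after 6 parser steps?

G

step 1: stack=$ S  input=c a f a f a f $  — expand S ::= c C f
step 2: stack=$ f C c  input=c a f a f a f $  — match c
step 3: stack=$ f C  input=a f a f a f $  — expand C ::= G f a
step 4: stack=$ f a f G  input=a f a f a f $  — expand G ::= a C
step 5: stack=$ f a f C a  input=a f a f a f $  — match a
step 6: stack=$ f a f C  input=f a f a f $  — expand C ::= G f a
Stack after step 6: $ f a f a f G (top = G).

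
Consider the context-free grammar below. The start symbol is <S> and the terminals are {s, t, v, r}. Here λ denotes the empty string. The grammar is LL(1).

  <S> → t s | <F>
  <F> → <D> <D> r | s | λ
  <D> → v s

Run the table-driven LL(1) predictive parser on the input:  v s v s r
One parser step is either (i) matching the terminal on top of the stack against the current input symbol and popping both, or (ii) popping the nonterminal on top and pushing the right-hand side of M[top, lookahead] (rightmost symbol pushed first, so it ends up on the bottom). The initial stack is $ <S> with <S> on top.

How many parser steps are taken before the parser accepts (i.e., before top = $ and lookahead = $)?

9

step 1: stack=$ <S>  input=v s v s r $  — expand <S> → <F>
step 2: stack=$ <F>  input=v s v s r $  — expand <F> → <D> <D> r
step 3: stack=$ r <D> <D>  input=v s v s r $  — expand <D> → v s
step 4: stack=$ r <D> s v  input=v s v s r $  — match v
step 5: stack=$ r <D> s  input=s v s r $  — match s
step 6: stack=$ r <D>  input=v s r $  — expand <D> → v s
step 7: stack=$ r s v  input=v s r $  — match v
step 8: stack=$ r s  input=s r $  — match s
step 9: stack=$ r  input=r $  — match r
Accept reached after 9 steps.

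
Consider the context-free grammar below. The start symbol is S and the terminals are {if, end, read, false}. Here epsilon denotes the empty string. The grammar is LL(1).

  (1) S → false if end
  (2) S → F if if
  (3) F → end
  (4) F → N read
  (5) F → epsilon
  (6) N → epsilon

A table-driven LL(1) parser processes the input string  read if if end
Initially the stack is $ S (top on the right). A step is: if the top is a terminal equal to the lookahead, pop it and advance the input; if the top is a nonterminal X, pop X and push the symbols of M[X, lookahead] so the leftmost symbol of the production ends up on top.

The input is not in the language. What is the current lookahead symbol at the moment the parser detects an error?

end

step 1: stack=$ S  input=read if if end $  — expand S → F if if
step 2: stack=$ if if F  input=read if if end $  — expand F → N read
step 3: stack=$ if if read N  input=read if if end $  — expand N → epsilon
step 4: stack=$ if if read  input=read if if end $  — match read
step 5: stack=$ if if  input=if if end $  — match if
step 6: stack=$ if  input=if end $  — match if
step 7: stack=$  input=end $  — error: stack empty but input remains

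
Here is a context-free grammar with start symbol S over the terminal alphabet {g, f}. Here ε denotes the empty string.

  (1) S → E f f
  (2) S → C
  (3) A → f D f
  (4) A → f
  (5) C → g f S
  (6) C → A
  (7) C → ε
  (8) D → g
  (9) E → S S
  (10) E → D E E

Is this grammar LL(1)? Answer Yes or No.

FIRST(S) = {ε, f, g}
FIRST(A) = {f}
FIRST(C) = {ε, f, g}
FIRST(D) = {g}
FIRST(E) = {ε, f, g}
FOLLOW(S) = {$, f, g}
FOLLOW(A) = {$, f, g}
FOLLOW(C) = {$, f, g}
FOLLOW(D) = {f, g}
FOLLOW(E) = {f, g}
Cell M[A, f] receives both A → f D f and A → f — the grammar is not LL(1).

No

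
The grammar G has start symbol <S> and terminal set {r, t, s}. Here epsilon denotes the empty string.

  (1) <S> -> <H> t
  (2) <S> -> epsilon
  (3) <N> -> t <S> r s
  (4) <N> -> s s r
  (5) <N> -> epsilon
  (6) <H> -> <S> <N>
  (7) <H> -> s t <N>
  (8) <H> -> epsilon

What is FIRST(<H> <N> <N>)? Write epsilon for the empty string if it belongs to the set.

FIRST(<N>) = {epsilon, s, t}
FIRST(<S>) = {epsilon, s, t}  (via <H> t)
FIRST(<H>) = {epsilon, s, t}  (via <S> <N>)
FIRST(<H> <N> <N>): take FIRST of each symbol in turn, carrying on past any symbol whose FIRST contains epsilon; result {epsilon, s, t}.

{epsilon, s, t}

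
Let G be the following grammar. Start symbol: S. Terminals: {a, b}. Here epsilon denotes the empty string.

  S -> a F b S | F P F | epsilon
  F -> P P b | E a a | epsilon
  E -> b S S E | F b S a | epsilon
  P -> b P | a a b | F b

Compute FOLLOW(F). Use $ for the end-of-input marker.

{$, a, b}

FIRST(S) = {epsilon, a, b}  (via F P F)
FIRST(F) = {epsilon, a, b}  (via P P b, E a a)
FIRST(E) = {epsilon, a, b}  (via F b S a)
FIRST(P) = {a, b}  (via F b)
FOLLOW(S) includes $ since S is the start symbol.
FOLLOW(E): in F->E a a, E is followed by a a with FIRST {a}; in E->b S S E, the suffix after E is empty (adds nothing new). Thus FOLLOW(E) = {a}.
FOLLOW(S): in S->a F b S, the suffix after S is empty (adds nothing new); in E->b S S E (occurrence 1), S is followed by S E with FIRST {epsilon, a, b}; in E->b S S E (occurrence 1), the suffix after S is nullable, so FOLLOW(S) ⊇ FOLLOW(E) = {a}; in E->b S S E (occurrence 2), S is followed by E with FIRST {epsilon, a, b}; in E->b S S E (occurrence 2), the suffix after S is nullable, so FOLLOW(S) ⊇ FOLLOW(E) = {a}; in E->F b S a, S is followed by a with FIRST {a}. Thus FOLLOW(S) = {$, a, b}.
FOLLOW(F): in S->a F b S, F is followed by b S with FIRST {b}; in S->F P F (occurrence 1), F is followed by P F with FIRST {a, b}; in S->F P F (occurrence 2), the suffix after F is empty, so FOLLOW(F) ⊇ FOLLOW(S) = {$, a, b}; in E->F b S a, F is followed by b S a with FIRST {b}; in P->F b, F is followed by b with FIRST {b}. Thus FOLLOW(F) = {$, a, b}.
FOLLOW(P): in S->F P F, P is followed by F with FIRST {epsilon, a, b}; in S->F P F, the suffix after P is nullable, so FOLLOW(P) ⊇ FOLLOW(S) = {$, a, b}; in F->P P b (occurrence 1), P is followed by P b with FIRST {a, b}; in F->P P b (occurrence 2), P is followed by b with FIRST {b}; in P->b P, the suffix after P is empty (adds nothing new). Thus FOLLOW(P) = {$, a, b}.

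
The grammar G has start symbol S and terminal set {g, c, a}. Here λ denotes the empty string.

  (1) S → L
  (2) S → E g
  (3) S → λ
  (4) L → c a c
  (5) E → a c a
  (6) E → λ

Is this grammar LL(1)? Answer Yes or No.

FIRST(S) = {λ, a, c, g}
FIRST(L) = {c}
FIRST(E) = {λ, a}
FOLLOW(S) = {$}
FOLLOW(L) = {$}
FOLLOW(E) = {g}
Each cell of M receives at most one production.

Yes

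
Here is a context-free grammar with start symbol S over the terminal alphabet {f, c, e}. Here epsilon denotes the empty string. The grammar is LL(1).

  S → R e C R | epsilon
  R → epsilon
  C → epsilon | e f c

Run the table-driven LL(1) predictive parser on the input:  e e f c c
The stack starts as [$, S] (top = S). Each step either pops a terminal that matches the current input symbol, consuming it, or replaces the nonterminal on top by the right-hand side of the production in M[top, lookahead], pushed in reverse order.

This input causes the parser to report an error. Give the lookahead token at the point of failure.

     Stack      Input        Action
  1  $ S        e e f c c $  expand S → R e C R
  2  $ R C e R  e e f c c $  expand R → epsilon
  3  $ R C e    e e f c c $  match e
  4  $ R C      e f c c $    expand C → e f c
  5  $ R c f e  e f c c $    match e
  6  $ R c f    f c c $      match f
  7  $ R c      c c $        match c
  8  $ R        c $          error: M[R, c] is empty

c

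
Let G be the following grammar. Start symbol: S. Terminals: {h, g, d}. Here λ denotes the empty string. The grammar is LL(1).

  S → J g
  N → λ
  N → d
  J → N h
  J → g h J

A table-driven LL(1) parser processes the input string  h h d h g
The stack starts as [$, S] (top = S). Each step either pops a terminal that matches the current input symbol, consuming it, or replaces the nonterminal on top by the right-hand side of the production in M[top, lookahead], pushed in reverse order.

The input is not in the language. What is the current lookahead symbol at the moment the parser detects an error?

step 1: stack=$ S  input=h h d h g $  — expand S → J g
step 2: stack=$ g J  input=h h d h g $  — expand J → N h
step 3: stack=$ g h N  input=h h d h g $  — expand N → λ
step 4: stack=$ g h  input=h h d h g $  — match h
step 5: stack=$ g  input=h d h g $  — error: top is terminal g but lookahead is h

h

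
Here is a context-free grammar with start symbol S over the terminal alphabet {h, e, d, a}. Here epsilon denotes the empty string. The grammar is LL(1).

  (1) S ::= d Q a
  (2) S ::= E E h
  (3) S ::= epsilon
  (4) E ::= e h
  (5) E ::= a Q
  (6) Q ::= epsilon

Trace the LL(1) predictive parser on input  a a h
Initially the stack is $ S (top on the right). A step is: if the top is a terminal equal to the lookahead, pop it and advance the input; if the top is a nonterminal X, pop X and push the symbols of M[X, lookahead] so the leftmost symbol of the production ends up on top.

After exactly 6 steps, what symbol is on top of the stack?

step 1: stack=$ S  input=a a h $  — expand S ::= E E h
step 2: stack=$ h E E  input=a a h $  — expand E ::= a Q
step 3: stack=$ h E Q a  input=a a h $  — match a
step 4: stack=$ h E Q  input=a h $  — expand Q ::= epsilon
step 5: stack=$ h E  input=a h $  — expand E ::= a Q
step 6: stack=$ h Q a  input=a h $  — match a
Stack after step 6: $ h Q (top = Q).

Q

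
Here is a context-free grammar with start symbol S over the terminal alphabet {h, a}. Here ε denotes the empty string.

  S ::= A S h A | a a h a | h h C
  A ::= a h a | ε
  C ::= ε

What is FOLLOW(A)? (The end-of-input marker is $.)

FIRST(A) = {ε, a}
FIRST(C) = {ε}
FIRST(S) = {a, h}  (via A S h A)
FOLLOW(S) includes $ since S is the start symbol.
FOLLOW(S): in S::=A S h A, S is followed by h A with FIRST {h}. Thus FOLLOW(S) = {$, h}.
FOLLOW(A): in S::=A S h A (occurrence 1), A is followed by S h A with FIRST {a, h}; in S::=A S h A (occurrence 2), the suffix after A is empty, so FOLLOW(A) ⊇ FOLLOW(S) = {$, h}. Thus FOLLOW(A) = {$, a, h}.
FOLLOW(C): in S::=h h C, the suffix after C is empty, so FOLLOW(C) ⊇ FOLLOW(S) = {$, h}. Thus FOLLOW(C) = {$, h}.

{$, a, h}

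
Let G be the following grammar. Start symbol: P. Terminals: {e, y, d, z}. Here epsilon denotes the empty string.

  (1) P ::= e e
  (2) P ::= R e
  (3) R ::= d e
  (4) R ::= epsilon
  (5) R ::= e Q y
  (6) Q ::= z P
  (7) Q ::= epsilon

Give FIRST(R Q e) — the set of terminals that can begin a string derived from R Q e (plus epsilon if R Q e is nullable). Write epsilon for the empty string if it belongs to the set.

FIRST(R): from R::=d e we get {d}; from R::=epsilon we get {epsilon}; from R::=e Q y we get {e}. So FIRST(R) = {epsilon, d, e}.
FIRST(Q): from Q::=z P we get {z}; from Q::=epsilon we get {epsilon}. So FIRST(Q) = {epsilon, z}.
FIRST(P): from P::=e e we get {e}; from P::=R e we get {d, e}. So FIRST(P) = {d, e}.
FIRST(R Q e): take FIRST of each symbol in turn, carrying on past any symbol whose FIRST contains epsilon; result {d, e, z}.

{d, e, z}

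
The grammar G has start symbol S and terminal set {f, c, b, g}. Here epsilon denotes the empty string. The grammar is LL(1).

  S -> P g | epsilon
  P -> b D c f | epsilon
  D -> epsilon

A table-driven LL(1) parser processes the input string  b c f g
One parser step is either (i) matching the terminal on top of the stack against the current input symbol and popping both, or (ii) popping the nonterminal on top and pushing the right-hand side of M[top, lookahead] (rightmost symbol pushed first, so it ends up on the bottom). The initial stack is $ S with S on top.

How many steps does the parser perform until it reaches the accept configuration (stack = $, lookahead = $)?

7

step 1: stack=$ S  input=b c f g $  — expand S -> P g
step 2: stack=$ g P  input=b c f g $  — expand P -> b D c f
step 3: stack=$ g f c D b  input=b c f g $  — match b
step 4: stack=$ g f c D  input=c f g $  — expand D -> epsilon
step 5: stack=$ g f c  input=c f g $  — match c
step 6: stack=$ g f  input=f g $  — match f
step 7: stack=$ g  input=g $  — match g
Accept reached after 7 steps.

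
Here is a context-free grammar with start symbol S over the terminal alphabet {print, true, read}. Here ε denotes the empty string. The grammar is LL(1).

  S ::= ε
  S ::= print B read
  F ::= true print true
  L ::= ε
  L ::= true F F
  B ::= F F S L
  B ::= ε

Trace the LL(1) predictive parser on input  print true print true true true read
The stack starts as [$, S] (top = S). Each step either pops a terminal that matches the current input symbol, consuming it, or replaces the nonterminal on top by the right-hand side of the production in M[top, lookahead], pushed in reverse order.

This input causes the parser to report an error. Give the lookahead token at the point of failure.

true

step 1: stack=$ S  input=print true print true true true read $  — expand S ::= print B read
step 2: stack=$ read B print  input=print true print true true true read $  — match print
step 3: stack=$ read B  input=true print true true true read $  — expand B ::= F F S L
step 4: stack=$ read L S F F  input=true print true true true read $  — expand F ::= true print true
step 5: stack=$ read L S F true print true  input=true print true true true read $  — match true
step 6: stack=$ read L S F true print  input=print true true true read $  — match print
step 7: stack=$ read L S F true  input=true true true read $  — match true
step 8: stack=$ read L S F  input=true true read $  — expand F ::= true print true
step 9: stack=$ read L S true print true  input=true true read $  — match true
step 10: stack=$ read L S true print  input=true read $  — error: top is terminal print but lookahead is true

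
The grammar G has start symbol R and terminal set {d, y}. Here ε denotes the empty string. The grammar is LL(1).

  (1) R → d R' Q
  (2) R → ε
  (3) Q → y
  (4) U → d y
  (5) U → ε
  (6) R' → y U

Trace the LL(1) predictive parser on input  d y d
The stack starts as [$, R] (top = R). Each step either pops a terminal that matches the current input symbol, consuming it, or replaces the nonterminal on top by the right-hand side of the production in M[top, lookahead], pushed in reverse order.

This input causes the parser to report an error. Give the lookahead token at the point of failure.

$

step 1: stack=$ R  input=d y d $  — expand R → d R' Q
step 2: stack=$ Q R' d  input=d y d $  — match d
step 3: stack=$ Q R'  input=y d $  — expand R' → y U
step 4: stack=$ Q U y  input=y d $  — match y
step 5: stack=$ Q U  input=d $  — expand U → d y
step 6: stack=$ Q y d  input=d $  — match d
step 7: stack=$ Q y  input=$  — error: top is terminal y but lookahead is $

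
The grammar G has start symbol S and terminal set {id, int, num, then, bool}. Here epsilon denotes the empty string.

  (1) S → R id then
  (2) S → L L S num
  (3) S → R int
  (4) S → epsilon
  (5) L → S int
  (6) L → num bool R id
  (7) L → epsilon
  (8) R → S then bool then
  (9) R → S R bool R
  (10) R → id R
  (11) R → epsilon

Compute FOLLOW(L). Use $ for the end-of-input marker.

{bool, id, int, num, then}

FIRST(S): from S→R id then we get {bool, id, int, num, then}; from S→L L S num we get {bool, id, int, num, then}; from S→R int we get {bool, id, int, num, then}; from S→epsilon we get {epsilon}. So FIRST(S) = {epsilon, bool, id, int, num, then}.
FIRST(L): from L→S int we get {bool, id, int, num, then}; from L→num bool R id we get {num}; from L→epsilon we get {epsilon}. So FIRST(L) = {epsilon, bool, id, int, num, then}.
FIRST(R): from R→S then bool then we get {bool, id, int, num, then}; from R→S R bool R we get {bool, id, int, num, then}; from R→id R we get {id}; from R→epsilon we get {epsilon}. So FIRST(R) = {epsilon, bool, id, int, num, then}.
FOLLOW(S) includes $ since S is the start symbol.
FOLLOW(S): in S→L L S num, S is followed by num with FIRST {num}; in L→S int, S is followed by int with FIRST {int}; in R→S then bool then, S is followed by then bool then with FIRST {then}; in R→S R bool R, S is followed by R bool R with FIRST {bool, id, int, num, then}. Thus FOLLOW(S) = {$, bool, id, int, num, then}.
FOLLOW(L): in S→L L S num (occurrence 1), L is followed by L S num with FIRST {bool, id, int, num, then}; in S→L L S num (occurrence 2), L is followed by S num with FIRST {bool, id, int, num, then}. Thus FOLLOW(L) = {bool, id, int, num, then}.
FOLLOW(R): in S→R id then, R is followed by id then with FIRST {id}; in S→R int, R is followed by int with FIRST {int}; in L→num bool R id, R is followed by id with FIRST {id}; in R→S R bool R (occurrence 1), R is followed by bool R with FIRST {bool}; in R→S R bool R (occurrence 2), the suffix after R is empty (adds nothing new); in R→id R, the suffix after R is empty (adds nothing new). Thus FOLLOW(R) = {bool, id, int}.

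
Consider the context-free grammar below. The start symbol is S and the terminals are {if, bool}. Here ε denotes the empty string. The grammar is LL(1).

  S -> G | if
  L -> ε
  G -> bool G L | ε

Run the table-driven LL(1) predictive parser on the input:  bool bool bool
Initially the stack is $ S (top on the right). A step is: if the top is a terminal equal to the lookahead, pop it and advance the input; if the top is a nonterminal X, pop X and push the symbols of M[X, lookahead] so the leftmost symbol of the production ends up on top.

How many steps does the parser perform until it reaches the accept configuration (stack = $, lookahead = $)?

step 1: stack=$ S  input=bool bool bool $  — expand S -> G
step 2: stack=$ G  input=bool bool bool $  — expand G -> bool G L
step 3: stack=$ L G bool  input=bool bool bool $  — match bool
step 4: stack=$ L G  input=bool bool $  — expand G -> bool G L
step 5: stack=$ L L G bool  input=bool bool $  — match bool
step 6: stack=$ L L G  input=bool $  — expand G -> bool G L
step 7: stack=$ L L L G bool  input=bool $  — match bool
step 8: stack=$ L L L G  input=$  — expand G -> ε
step 9: stack=$ L L L  input=$  — expand L -> ε
step 10: stack=$ L L  input=$  — expand L -> ε
step 11: stack=$ L  input=$  — expand L -> ε
Accept reached after 11 steps.

11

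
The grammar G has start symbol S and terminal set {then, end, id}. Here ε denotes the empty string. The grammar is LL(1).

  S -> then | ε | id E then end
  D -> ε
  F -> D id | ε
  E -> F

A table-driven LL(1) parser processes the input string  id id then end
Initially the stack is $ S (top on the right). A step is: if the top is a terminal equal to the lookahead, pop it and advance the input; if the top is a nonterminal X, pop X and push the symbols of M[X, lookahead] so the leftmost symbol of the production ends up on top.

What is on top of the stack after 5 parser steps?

id

     Stack            Input             Action
  1  $ S              id id then end $  expand S -> id E then end
  2  $ end then E id  id id then end $  match id
  3  $ end then E     id then end $     expand E -> F
  4  $ end then F     id then end $     expand F -> D id
  5  $ end then id D  id then end $     expand D -> ε
Stack after step 5: $ end then id (top = id).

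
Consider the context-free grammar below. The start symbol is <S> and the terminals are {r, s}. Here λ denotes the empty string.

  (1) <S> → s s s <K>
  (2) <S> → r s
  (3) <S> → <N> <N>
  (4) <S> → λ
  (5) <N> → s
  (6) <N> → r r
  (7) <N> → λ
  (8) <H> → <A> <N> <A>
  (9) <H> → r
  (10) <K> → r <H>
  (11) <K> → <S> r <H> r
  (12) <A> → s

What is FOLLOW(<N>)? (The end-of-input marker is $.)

{$, r, s}

FIRST(<N>): from <N>→s we get {s}; from <N>→r r we get {r}; from <N>→λ we get {λ}. So FIRST(<N>) = {λ, r, s}.
FIRST(<A>): from <A>→s we get {s}. So FIRST(<A>) = {s}.
FIRST(<S>): from <S>→s s s <K> we get {s}; from <S>→r s we get {r}; from <S>→<N> <N> we get {λ, r, s}; from <S>→λ we get {λ}. So FIRST(<S>) = {λ, r, s}.
FIRST(<H>): from <H>→<A> <N> <A> we get {s}; from <H>→r we get {r}. So FIRST(<H>) = {r, s}.
FIRST(<K>): from <K>→r <H> we get {r}; from <K>→<S> r <H> r we get {r, s}. So FIRST(<K>) = {r, s}.
FOLLOW(<S>) includes $ since <S> is the start symbol.
FOLLOW(<S>): in <K>→<S> r <H> r, <S> is followed by r <H> r with FIRST {r}. Thus FOLLOW(<S>) = {$, r}.
FOLLOW(<N>): in <S>→<N> <N> (occurrence 1), <N> is followed by <N> with FIRST {λ, r, s}; in <S>→<N> <N> (occurrence 1), the suffix after <N> is nullable, so FOLLOW(<N>) ⊇ FOLLOW(<S>) = {$, r}; in <S>→<N> <N> (occurrence 2), the suffix after <N> is empty, so FOLLOW(<N>) ⊇ FOLLOW(<S>) = {$, r}; in <H>→<A> <N> <A>, <N> is followed by <A> with FIRST {s}. Thus FOLLOW(<N>) = {$, r, s}.
FOLLOW(<K>): in <S>→s s s <K>, the suffix after <K> is empty, so FOLLOW(<K>) ⊇ FOLLOW(<S>) = {$, r}. Thus FOLLOW(<K>) = {$, r}.
FOLLOW(<H>): in <K>→r <H>, the suffix after <H> is empty, so FOLLOW(<H>) ⊇ FOLLOW(<K>) = {$, r}; in <K>→<S> r <H> r, <H> is followed by r with FIRST {r}. Thus FOLLOW(<H>) = {$, r}.
FOLLOW(<A>): in <H>→<A> <N> <A> (occurrence 1), <A> is followed by <N> <A> with FIRST {r, s}; in <H>→<A> <N> <A> (occurrence 2), the suffix after <A> is empty, so FOLLOW(<A>) ⊇ FOLLOW(<H>) = {$, r}. Thus FOLLOW(<A>) = {$, r, s}.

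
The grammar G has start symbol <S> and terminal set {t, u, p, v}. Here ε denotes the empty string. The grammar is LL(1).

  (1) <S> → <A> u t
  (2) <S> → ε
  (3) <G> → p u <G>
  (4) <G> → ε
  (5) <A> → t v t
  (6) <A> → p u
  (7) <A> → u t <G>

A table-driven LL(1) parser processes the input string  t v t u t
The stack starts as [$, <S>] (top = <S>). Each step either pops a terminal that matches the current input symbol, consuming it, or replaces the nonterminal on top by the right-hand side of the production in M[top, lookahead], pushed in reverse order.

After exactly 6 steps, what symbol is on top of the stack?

t

step 1: stack=$ <S>  input=t v t u t $  — expand <S> → <A> u t
step 2: stack=$ t u <A>  input=t v t u t $  — expand <A> → t v t
step 3: stack=$ t u t v t  input=t v t u t $  — match t
step 4: stack=$ t u t v  input=v t u t $  — match v
step 5: stack=$ t u t  input=t u t $  — match t
step 6: stack=$ t u  input=u t $  — match u
Stack after step 6: $ t (top = t).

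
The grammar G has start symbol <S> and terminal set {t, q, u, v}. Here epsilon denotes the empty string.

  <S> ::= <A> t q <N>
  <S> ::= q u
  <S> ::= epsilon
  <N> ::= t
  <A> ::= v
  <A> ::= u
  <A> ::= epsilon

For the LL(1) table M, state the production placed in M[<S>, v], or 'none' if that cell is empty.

FIRST(<N>): from <N>::=t we get {t}. So FIRST(<N>) = {t}.
FIRST(<A>): from <A>::=v we get {v}; from <A>::=u we get {u}; from <A>::=epsilon we get {epsilon}. So FIRST(<A>) = {epsilon, u, v}.
FIRST(<S>): from <S>::=<A> t q <N> we get {t, u, v}; from <S>::=q u we get {q}; from <S>::=epsilon we get {epsilon}. So FIRST(<S>) = {epsilon, q, t, u, v}.
FOLLOW(<S>) includes $ since <S> is the start symbol.
FOLLOW(<S>): <S> appears on no right-hand side. Thus FOLLOW(<S>) = {$}.
For <S> ::= <A> t q <N>: FIRST(<A> t q <N>) = {t, u, v}, so it goes in M[<S>, t] for t ∈ {t, u, v}.
For <S> ::= q u: FIRST(q u) = {q}, so it goes in M[<S>, t] for t ∈ {q}.
For <S> ::= epsilon: FIRST(epsilon) = {epsilon}, so it goes in M[<S>, t] for t ∈ {}; since epsilon ∈ FIRST, also for every t ∈ FOLLOW(<S>) = {$}.

<S> ::= <A> t q <N>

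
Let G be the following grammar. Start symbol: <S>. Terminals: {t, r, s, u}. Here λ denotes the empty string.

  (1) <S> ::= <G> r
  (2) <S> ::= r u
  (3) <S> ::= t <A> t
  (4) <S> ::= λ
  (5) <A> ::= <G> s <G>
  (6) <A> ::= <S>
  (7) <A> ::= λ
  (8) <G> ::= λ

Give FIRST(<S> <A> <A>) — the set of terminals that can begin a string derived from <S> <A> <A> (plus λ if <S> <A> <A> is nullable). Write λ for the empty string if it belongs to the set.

FIRST(<G>): from <G>::=λ we get {λ}. So FIRST(<G>) = {λ}.
FIRST(<S>): from <S>::=<G> r we get {r}; from <S>::=r u we get {r}; from <S>::=t <A> t we get {t}; from <S>::=λ we get {λ}. So FIRST(<S>) = {λ, r, t}.
FIRST(<A>): from <A>::=<G> s <G> we get {s}; from <A>::=<S> we get {λ, r, t}; from <A>::=λ we get {λ}. So FIRST(<A>) = {λ, r, s, t}.
FIRST(<S> <A> <A>): take FIRST of each symbol in turn, carrying on past any symbol whose FIRST contains λ; result {λ, r, s, t}.

{λ, r, s, t}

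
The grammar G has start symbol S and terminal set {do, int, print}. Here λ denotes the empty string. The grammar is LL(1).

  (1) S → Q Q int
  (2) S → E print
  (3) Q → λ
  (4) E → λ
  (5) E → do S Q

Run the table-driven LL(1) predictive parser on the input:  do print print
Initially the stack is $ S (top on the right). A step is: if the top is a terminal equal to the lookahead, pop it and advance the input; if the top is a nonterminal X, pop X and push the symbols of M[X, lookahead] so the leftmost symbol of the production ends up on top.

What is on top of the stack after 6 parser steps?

Q

     Stack              Input             Action
  1  $ S                do print print $  expand S → E print
  2  $ print E          do print print $  expand E → do S Q
  3  $ print Q S do     do print print $  match do
  4  $ print Q S        print print $     expand S → E print
  5  $ print Q print E  print print $     expand E → λ
  6  $ print Q print    print print $     match print
Stack after step 6: $ print Q (top = Q).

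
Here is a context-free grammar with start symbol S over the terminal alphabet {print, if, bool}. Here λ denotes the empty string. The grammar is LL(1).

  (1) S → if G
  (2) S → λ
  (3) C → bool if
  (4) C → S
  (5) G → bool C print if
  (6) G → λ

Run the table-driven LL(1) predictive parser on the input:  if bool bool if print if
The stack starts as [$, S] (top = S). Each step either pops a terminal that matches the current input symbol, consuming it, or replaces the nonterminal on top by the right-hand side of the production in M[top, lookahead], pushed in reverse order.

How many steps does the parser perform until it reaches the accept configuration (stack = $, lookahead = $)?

     Stack               Input                       Action
  1  $ S                 if bool bool if print if $  expand S → if G
  2  $ G if              if bool bool if print if $  match if
  3  $ G                 bool bool if print if $     expand G → bool C print if
  4  $ if print C bool   bool bool if print if $     match bool
  5  $ if print C        bool if print if $          expand C → bool if
  6  $ if print if bool  bool if print if $          match bool
  7  $ if print if       if print if $               match if
  8  $ if print          print if $                  match print
  9  $ if                if $                        match if
Accept reached after 9 steps.

9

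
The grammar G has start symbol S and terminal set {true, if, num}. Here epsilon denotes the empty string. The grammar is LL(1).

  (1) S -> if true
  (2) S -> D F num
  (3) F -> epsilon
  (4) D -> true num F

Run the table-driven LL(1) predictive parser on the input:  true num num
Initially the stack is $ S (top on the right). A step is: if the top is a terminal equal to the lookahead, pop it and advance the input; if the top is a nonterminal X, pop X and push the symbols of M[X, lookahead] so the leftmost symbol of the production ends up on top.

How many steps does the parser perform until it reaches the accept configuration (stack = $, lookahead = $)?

     Stack               Input           Action
  1  $ S                 true num num $  expand S -> D F num
  2  $ num F D           true num num $  expand D -> true num F
  3  $ num F F num true  true num num $  match true
  4  $ num F F num       num num $       match num
  5  $ num F F           num $           expand F -> epsilon
  6  $ num F             num $           expand F -> epsilon
  7  $ num               num $           match num
Accept reached after 7 steps.

7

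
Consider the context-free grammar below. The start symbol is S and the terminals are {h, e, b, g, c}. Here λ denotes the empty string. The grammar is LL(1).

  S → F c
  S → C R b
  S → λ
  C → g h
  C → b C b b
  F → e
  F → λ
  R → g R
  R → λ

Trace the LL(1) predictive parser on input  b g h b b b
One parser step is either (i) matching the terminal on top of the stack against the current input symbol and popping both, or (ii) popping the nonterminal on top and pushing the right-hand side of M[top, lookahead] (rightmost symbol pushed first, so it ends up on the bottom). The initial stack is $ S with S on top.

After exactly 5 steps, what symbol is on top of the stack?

     Stack          Input          Action
  1  $ S            b g h b b b $  expand S → C R b
  2  $ b R C        b g h b b b $  expand C → b C b b
  3  $ b R b b C b  b g h b b b $  match b
  4  $ b R b b C    g h b b b $    expand C → g h
  5  $ b R b b h g  g h b b b $    match g
Stack after step 5: $ b R b b h (top = h).

h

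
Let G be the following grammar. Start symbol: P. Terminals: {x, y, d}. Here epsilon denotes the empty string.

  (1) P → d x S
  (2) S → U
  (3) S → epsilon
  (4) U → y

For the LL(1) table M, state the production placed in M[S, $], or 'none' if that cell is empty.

S → epsilon

FIRST(P) = {d}
FIRST(U) = {y}
FIRST(S) = {epsilon, y}  (via U)
FOLLOW(P) includes $ since P is the start symbol.
FOLLOW(P): P appears on no right-hand side. Thus FOLLOW(P) = {$}.
FOLLOW(S): in P→d x S, the suffix after S is empty, so FOLLOW(S) ⊇ FOLLOW(P) = {$}. Thus FOLLOW(S) = {$}.
For S → U: FIRST(U) = {y}, so it goes in M[S, t] for t ∈ {y}.
For S → epsilon: FIRST(epsilon) = {epsilon}, so it goes in M[S, t] for t ∈ {}; since epsilon ∈ FIRST, also for every t ∈ FOLLOW(S) = {$}.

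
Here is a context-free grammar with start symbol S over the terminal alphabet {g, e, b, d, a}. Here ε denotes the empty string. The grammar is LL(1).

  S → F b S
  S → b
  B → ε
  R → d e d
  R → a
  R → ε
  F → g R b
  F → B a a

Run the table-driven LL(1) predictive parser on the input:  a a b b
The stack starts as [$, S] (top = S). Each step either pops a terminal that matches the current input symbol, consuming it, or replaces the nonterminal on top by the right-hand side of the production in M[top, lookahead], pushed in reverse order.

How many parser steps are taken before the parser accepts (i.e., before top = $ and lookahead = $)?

8

step 1: stack=$ S  input=a a b b $  — expand S → F b S
step 2: stack=$ S b F  input=a a b b $  — expand F → B a a
step 3: stack=$ S b a a B  input=a a b b $  — expand B → ε
step 4: stack=$ S b a a  input=a a b b $  — match a
step 5: stack=$ S b a  input=a b b $  — match a
step 6: stack=$ S b  input=b b $  — match b
step 7: stack=$ S  input=b $  — expand S → b
step 8: stack=$ b  input=b $  — match b
Accept reached after 8 steps.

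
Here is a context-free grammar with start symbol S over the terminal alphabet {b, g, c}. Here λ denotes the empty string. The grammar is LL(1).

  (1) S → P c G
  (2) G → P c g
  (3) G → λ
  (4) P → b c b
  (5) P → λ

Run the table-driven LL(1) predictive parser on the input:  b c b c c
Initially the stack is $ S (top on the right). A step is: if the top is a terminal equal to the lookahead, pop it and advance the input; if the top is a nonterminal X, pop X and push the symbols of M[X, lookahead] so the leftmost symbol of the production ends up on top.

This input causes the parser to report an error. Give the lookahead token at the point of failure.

      Stack        Input        Action
   1  $ S          b c b c c $  expand S → P c G
   2  $ G c P      b c b c c $  expand P → b c b
   3  $ G c b c b  b c b c c $  match b
   4  $ G c b c    c b c c $    match c
   5  $ G c b      b c c $      match b
   6  $ G c        c c $        match c
   7  $ G          c $          expand G → P c g
   8  $ g c P      c $          expand P → λ
   9  $ g c        c $          match c
  10  $ g          $            error: top is terminal g but lookahead is $

$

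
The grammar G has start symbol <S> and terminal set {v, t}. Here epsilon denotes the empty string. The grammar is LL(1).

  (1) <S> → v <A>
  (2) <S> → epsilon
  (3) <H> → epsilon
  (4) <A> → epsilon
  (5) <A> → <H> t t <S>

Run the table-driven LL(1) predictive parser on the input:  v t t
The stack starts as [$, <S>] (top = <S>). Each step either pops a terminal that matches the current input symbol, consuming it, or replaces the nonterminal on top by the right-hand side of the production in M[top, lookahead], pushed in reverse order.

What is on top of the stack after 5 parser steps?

step 1: stack=$ <S>  input=v t t $  — expand <S> → v <A>
step 2: stack=$ <A> v  input=v t t $  — match v
step 3: stack=$ <A>  input=t t $  — expand <A> → <H> t t <S>
step 4: stack=$ <S> t t <H>  input=t t $  — expand <H> → epsilon
step 5: stack=$ <S> t t  input=t t $  — match t
Stack after step 5: $ <S> t (top = t).

t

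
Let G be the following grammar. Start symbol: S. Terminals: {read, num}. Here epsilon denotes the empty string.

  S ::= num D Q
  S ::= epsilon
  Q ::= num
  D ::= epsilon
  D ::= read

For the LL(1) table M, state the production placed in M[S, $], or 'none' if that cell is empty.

FIRST(S): from S::=num D Q we get {num}; from S::=epsilon we get {epsilon}. So FIRST(S) = {epsilon, num}.
FIRST(Q): from Q::=num we get {num}. So FIRST(Q) = {num}.
FIRST(D): from D::=epsilon we get {epsilon}; from D::=read we get {read}. So FIRST(D) = {epsilon, read}.
FOLLOW(S) includes $ since S is the start symbol.
FOLLOW(S): S appears on no right-hand side. Thus FOLLOW(S) = {$}.
For S ::= num D Q: FIRST(num D Q) = {num}, so it goes in M[S, t] for t ∈ {num}.
For S ::= epsilon: FIRST(epsilon) = {epsilon}, so it goes in M[S, t] for t ∈ {}; since epsilon ∈ FIRST, also for every t ∈ FOLLOW(S) = {$}.

S ::= epsilon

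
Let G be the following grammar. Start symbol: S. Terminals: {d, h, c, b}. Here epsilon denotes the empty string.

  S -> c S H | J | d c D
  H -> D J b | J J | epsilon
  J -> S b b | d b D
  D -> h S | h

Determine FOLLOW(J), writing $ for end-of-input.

FIRST(D) = {h}
FIRST(S) = {c, d}  (via J)
FIRST(J) = {c, d}  (via S b b)
FIRST(H) = {epsilon, c, d, h}  (via D J b, J J)
FOLLOW(S) includes $ since S is the start symbol.
FOLLOW(S): in S->c S H, S is followed by H with FIRST {epsilon, c, d, h}; in S->c S H, the suffix after S is nullable (adds nothing new); in J->S b b, S is followed by b b with FIRST {b}; in D->h S, the suffix after S is empty, so FOLLOW(S) ⊇ FOLLOW(D) = {$, b, c, d, h}. Thus FOLLOW(S) = {$, b, c, d, h}.
FOLLOW(H): in S->c S H, the suffix after H is empty, so FOLLOW(H) ⊇ FOLLOW(S) = {$, b, c, d, h}. Thus FOLLOW(H) = {$, b, c, d, h}.
FOLLOW(J): in S->J, the suffix after J is empty, so FOLLOW(J) ⊇ FOLLOW(S) = {$, b, c, d, h}; in H->D J b, J is followed by b with FIRST {b}; in H->J J (occurrence 1), J is followed by J with FIRST {c, d}; in H->J J (occurrence 2), the suffix after J is empty, so FOLLOW(J) ⊇ FOLLOW(H) = {$, b, c, d, h}. Thus FOLLOW(J) = {$, b, c, d, h}.
FOLLOW(D): in S->d c D, the suffix after D is empty, so FOLLOW(D) ⊇ FOLLOW(S) = {$, b, c, d, h}; in H->D J b, D is followed by J b with FIRST {c, d}; in J->d b D, the suffix after D is empty, so FOLLOW(D) ⊇ FOLLOW(J) = {$, b, c, d, h}. Thus FOLLOW(D) = {$, b, c, d, h}.

{$, b, c, d, h}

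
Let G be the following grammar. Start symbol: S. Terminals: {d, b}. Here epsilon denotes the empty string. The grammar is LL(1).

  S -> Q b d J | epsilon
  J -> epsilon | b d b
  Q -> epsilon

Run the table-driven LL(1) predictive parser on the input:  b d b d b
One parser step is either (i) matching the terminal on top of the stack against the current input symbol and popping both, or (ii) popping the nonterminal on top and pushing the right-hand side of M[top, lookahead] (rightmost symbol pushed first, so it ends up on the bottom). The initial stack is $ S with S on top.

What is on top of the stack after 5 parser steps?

     Stack      Input        Action
  1  $ S        b d b d b $  expand S -> Q b d J
  2  $ J d b Q  b d b d b $  expand Q -> epsilon
  3  $ J d b    b d b d b $  match b
  4  $ J d      d b d b $    match d
  5  $ J        b d b $      expand J -> b d b
Stack after step 5: $ b d b (top = b).

b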